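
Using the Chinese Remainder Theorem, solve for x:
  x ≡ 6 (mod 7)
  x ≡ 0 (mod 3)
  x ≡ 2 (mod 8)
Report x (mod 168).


Moduli 7, 3, 8 are pairwise coprime; by CRT there is a unique solution modulo M = 7 · 3 · 8 = 168.
Solve pairwise, accumulating the modulus:
  Start with x ≡ 6 (mod 7).
  Combine with x ≡ 0 (mod 3): since gcd(7, 3) = 1, we get a unique residue mod 21.
    Write x = 6 + 7·t and substitute into x ≡ 0 (mod 3): 7·t ≡ 0 − 6 = -6 (mod 3).
    Reduce coefficients mod 3: 1·t ≡ 0 (mod 3).
    So t ≡ 0 (mod 3).
    Then x = 6 + 7·0 = 6, valid modulo lcm(7, 3) = 21: x ≡ 6 (mod 21).
  Combine with x ≡ 2 (mod 8): since gcd(21, 8) = 1, we get a unique residue mod 168.
    Write x = 6 + 21·t and substitute into x ≡ 2 (mod 8): 21·t ≡ 2 − 6 = -4 (mod 8).
    Reduce coefficients mod 8: 5·t ≡ 4 (mod 8).
    The inverse of 5 mod 8 is 5 (since 5·5 = 25 = 3·8 + 1), so t ≡ 5·4 = 20 ≡ 4 (mod 8).
    Then x = 6 + 21·4 = 90, valid modulo lcm(21, 8) = 168: x ≡ 90 (mod 168).
Verify: 90 mod 7 = 6 ✓, 90 mod 3 = 0 ✓, 90 mod 8 = 2 ✓.

x ≡ 90 (mod 168).


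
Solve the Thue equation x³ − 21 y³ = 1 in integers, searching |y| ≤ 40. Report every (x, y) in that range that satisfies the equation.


The equation is x³ - 21y³ = 1. For fixed y, x³ = 21·y³ + 1, so a solution requires the RHS to be a perfect cube.
Strategy: iterate y from -40 to 40, compute RHS = 21·y³ + 1, and check whether it is a (positive or negative) perfect cube.
Check small values of y:
  y = 0: RHS = 1 = (1)³ ⇒ x = 1 works.
  y = 1: RHS = 22 is not a perfect cube.
  y = -1: RHS = -20 is not a perfect cube.
  y = 2: RHS = 169 is not a perfect cube.
  y = -2: RHS = -167 is not a perfect cube.
  y = 3: RHS = 568 is not a perfect cube.
  y = -3: RHS = -566 is not a perfect cube.
Continuing the search up to |y| = 40 finds no further solutions beyond those listed.
Collected solutions: (1, 0).

Solutions (with |y| ≤ 40): (1, 0).


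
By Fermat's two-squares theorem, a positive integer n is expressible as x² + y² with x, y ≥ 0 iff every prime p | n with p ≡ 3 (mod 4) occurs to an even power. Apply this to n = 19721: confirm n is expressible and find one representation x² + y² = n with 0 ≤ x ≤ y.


Step 1: Factor n = 19721 = 13 · 37 · 41.
Step 2: Check the mod-4 condition on each prime factor: 13 ≡ 1 (mod 4), exponent 1; 37 ≡ 1 (mod 4), exponent 1; 41 ≡ 1 (mod 4), exponent 1.
All primes ≡ 3 (mod 4) appear to even exponent (or don't appear), so by the two-squares theorem n IS expressible as a sum of two squares.
Step 3: Build a representation. Here n = 13 · 37 · 41 is a product of primes ≡ 1 (mod 4). Each prime p ≡ 1 (mod 4) is itself a sum of two squares; find a² by testing p − a² for a perfect square:
  13: 13 − 1² = 12, 13 − 2² = 9 = 3² ⇒ 13 = 2² + 3².
  37: 37 − 1² = 36 = 6² ⇒ 37 = 1² + 6².
  41: 41 − 1² = 40, 41 − 2² = 37, 41 − 3² = 32, 41 − 4² = 25 = 5² ⇒ 41 = 4² + 5².
  Combine using the Brahmagupta–Fibonacci identity (a² + b²)(c² + d²) = (ac − bd)² + (ad + bc)² = (ac + bd)² + (ad − bc)²:
  13 · 37 = 481: from (2² + 3²)(1² + 6²), take (2·1 − 3·6, 2·6 + 3·1) = (2 − 18, 12 + 3) = (-16, 15); dropping signs (only squares matter) gives (16, 15); check 16² + 15² = 256 + 225 = 481 ✓.
  481 · 41 = 19721: from (16² + 15²)(4² + 5²), take (16·4 − 15·5, 16·5 + 15·4) = (64 − 75, 80 + 60) = (-11, 140); dropping signs (only squares matter) gives (11, 140); check 11² + 140² = 121 + 19600 = 19721 ✓.
Step 4: Order so x ≤ y and verify: 11² + 140² = 121 + 19600 = 19721 = n. ✓

n = 19721 = 11² + 140² (one valid representation with x ≤ y).


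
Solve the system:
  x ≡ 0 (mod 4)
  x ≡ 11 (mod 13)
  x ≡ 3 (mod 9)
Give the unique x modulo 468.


Moduli 4, 13, 9 are pairwise coprime; by CRT there is a unique solution modulo M = 4 · 13 · 9 = 468.
Solve pairwise, accumulating the modulus:
  Start with x ≡ 0 (mod 4).
  Combine with x ≡ 11 (mod 13): since gcd(4, 13) = 1, we get a unique residue mod 52.
    Write x = 0 + 4·t and substitute into x ≡ 11 (mod 13): 4·t ≡ 11 − 0 = 11 (mod 13).
    The inverse of 4 mod 13 is 10 (since 4·10 = 40 = 3·13 + 1), so t ≡ 10·11 = 110 ≡ 6 (mod 13).
    Then x = 0 + 4·6 = 24, valid modulo lcm(4, 13) = 52: x ≡ 24 (mod 52).
  Combine with x ≡ 3 (mod 9): since gcd(52, 9) = 1, we get a unique residue mod 468.
    Write x = 24 + 52·t and substitute into x ≡ 3 (mod 9): 52·t ≡ 3 − 24 = -21 (mod 9).
    Reduce coefficients mod 9: 7·t ≡ 6 (mod 9).
    The inverse of 7 mod 9 is 4 (since 7·4 = 28 = 3·9 + 1), so t ≡ 4·6 = 24 ≡ 6 (mod 9).
    Then x = 24 + 52·6 = 336, valid modulo lcm(52, 9) = 468: x ≡ 336 (mod 468).
Verify: 336 mod 4 = 0 ✓, 336 mod 13 = 11 ✓, 336 mod 9 = 3 ✓.

x ≡ 336 (mod 468).


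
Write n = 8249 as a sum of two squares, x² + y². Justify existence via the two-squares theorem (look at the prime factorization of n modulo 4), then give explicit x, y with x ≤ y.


Step 1: Factor n = 8249 = 73 · 113.
Step 2: Check the mod-4 condition on each prime factor: 73 ≡ 1 (mod 4), exponent 1; 113 ≡ 1 (mod 4), exponent 1.
All primes ≡ 3 (mod 4) appear to even exponent (or don't appear), so by the two-squares theorem n IS expressible as a sum of two squares.
Step 3: Build a representation. Here n = 73 · 113 is a product of primes ≡ 1 (mod 4). Each prime p ≡ 1 (mod 4) is itself a sum of two squares; find a² by testing p − a² for a perfect square:
  73: 73 − 1² = 72, 73 − 2² = 69, 73 − 3² = 64 = 8² ⇒ 73 = 3² + 8².
  113: 113 − 1² = 112, 113 − 2² = 109, 113 − 3² = 104, 113 − 4² = 97, 113 − 5² = 88, 113 − 6² = 77, 113 − 7² = 64 = 8² ⇒ 113 = 7² + 8².
  Combine using the Brahmagupta–Fibonacci identity (a² + b²)(c² + d²) = (ac − bd)² + (ad + bc)² = (ac + bd)² + (ad − bc)²:
  73 · 113 = 8249: from (3² + 8²)(7² + 8²), take (3·7 − 8·8, 3·8 + 8·7) = (21 − 64, 24 + 56) = (-43, 80); dropping signs (only squares matter) gives (43, 80); check 43² + 80² = 1849 + 6400 = 8249 ✓.
Step 4: Order so x ≤ y and verify: 43² + 80² = 1849 + 6400 = 8249 = n. ✓

n = 8249 = 43² + 80² (one valid representation with x ≤ y).


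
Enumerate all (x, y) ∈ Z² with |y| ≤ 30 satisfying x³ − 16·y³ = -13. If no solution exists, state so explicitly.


The equation is x³ - 16y³ = -13. For fixed y, x³ = 16·y³ − 13, so a solution requires the RHS to be a perfect cube.
Strategy: iterate y from -30 to 30, compute RHS = 16·y³ − 13, and check whether it is a (positive or negative) perfect cube.
Check small values of y:
  y = 0: RHS = -13 is not a perfect cube.
  y = 1: RHS = 3 is not a perfect cube.
  y = -1: RHS = -29 is not a perfect cube.
  y = 2: RHS = 115 is not a perfect cube.
  y = -2: RHS = -141 is not a perfect cube.
  y = 3: RHS = 419 is not a perfect cube.
  y = -3: RHS = -445 is not a perfect cube.
Continuing the search up to |y| = 30 finds no solutions either.
No (x, y) in the scanned range satisfies the equation.

No integer solutions with |y| ≤ 30.


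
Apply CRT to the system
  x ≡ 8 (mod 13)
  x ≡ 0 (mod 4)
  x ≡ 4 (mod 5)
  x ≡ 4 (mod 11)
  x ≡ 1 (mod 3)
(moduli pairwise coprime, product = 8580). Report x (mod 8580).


Product of moduli M = 13 · 4 · 5 · 11 · 3 = 8580.
Merge one congruence at a time:
  Start: x ≡ 8 (mod 13).
  Combine with x ≡ 0 (mod 4); new modulus lcm = 52.
    Write x = 8 + 13·t and substitute into x ≡ 0 (mod 4): 13·t ≡ 0 − 8 = -8 (mod 4).
    Reduce coefficients mod 4: 1·t ≡ 0 (mod 4).
    So t ≡ 0 (mod 4).
    Then x = 8 + 13·0 = 8, valid modulo lcm(13, 4) = 52: x ≡ 8 (mod 52).
  Combine with x ≡ 4 (mod 5); new modulus lcm = 260.
    Write x = 8 + 52·t and substitute into x ≡ 4 (mod 5): 52·t ≡ 4 − 8 = -4 (mod 5).
    Reduce coefficients mod 5: 2·t ≡ 1 (mod 5).
    The inverse of 2 mod 5 is 3 (since 2·3 = 6 = 1·5 + 1), so t ≡ 3·1 = 3 ≡ 3 (mod 5).
    Then x = 8 + 52·3 = 164, valid modulo lcm(52, 5) = 260: x ≡ 164 (mod 260).
  Combine with x ≡ 4 (mod 11); new modulus lcm = 2860.
    Write x = 164 + 260·t and substitute into x ≡ 4 (mod 11): 260·t ≡ 4 − 164 = -160 (mod 11).
    Reduce coefficients mod 11: 7·t ≡ 5 (mod 11).
    The inverse of 7 mod 11 is 8 (since 7·8 = 56 = 5·11 + 1), so t ≡ 8·5 = 40 ≡ 7 (mod 11).
    Then x = 164 + 260·7 = 1984, valid modulo lcm(260, 11) = 2860: x ≡ 1984 (mod 2860).
  Combine with x ≡ 1 (mod 3); new modulus lcm = 8580.
    Write x = 1984 + 2860·t and substitute into x ≡ 1 (mod 3): 2860·t ≡ 1 − 1984 = -1983 (mod 3).
    Reduce coefficients mod 3: 1·t ≡ 0 (mod 3).
    So t ≡ 0 (mod 3).
    Then x = 1984 + 2860·0 = 1984, valid modulo lcm(2860, 3) = 8580: x ≡ 1984 (mod 8580).
Verify against each original: 1984 mod 13 = 8, 1984 mod 4 = 0, 1984 mod 5 = 4, 1984 mod 11 = 4, 1984 mod 3 = 1.

x ≡ 1984 (mod 8580).


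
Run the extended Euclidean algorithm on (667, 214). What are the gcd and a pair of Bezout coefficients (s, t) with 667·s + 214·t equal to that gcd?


Euclidean algorithm on (667, 214) — divide until remainder is 0:
  667 = 3 · 214 + 25
  214 = 8 · 25 + 14
  25 = 1 · 14 + 11
  14 = 1 · 11 + 3
  11 = 3 · 3 + 2
  3 = 1 · 2 + 1
  2 = 2 · 1 + 0
gcd(667, 214) = 1.
Track Bezout coefficients alongside the remainders: start with r₀ = 667 = a·1 + b·0 (s = 1, t = 0) and r₁ = 214 = a·0 + b·1 (s = 0, t = 1); each new remainder r_{k+1} = r_{k-1} − q_k·r_k inherits s_{k+1} = s_{k-1} − q_k·s_k, t_{k+1} = t_{k-1} − q_k·t_k, so r_k = a·s_k + b·t_k at every step:
  q = 3: r = 25, s = 1 − 3·0 = 1, t = 0 − 3·1 = -3  (check: 667·1 + 214·(-3) = 25)
  q = 8: r = 14, s = 0 − 8·1 = -8, t = 1 − 8·(-3) = 25  (check: 667·(-8) + 214·25 = 14)
  q = 1: r = 11, s = 1 − 1·(-8) = 9, t = -3 − 1·25 = -28  (check: 667·9 + 214·(-28) = 11)
  q = 1: r = 3, s = -8 − 1·9 = -17, t = 25 − 1·(-28) = 53  (check: 667·(-17) + 214·53 = 3)
  q = 3: r = 2, s = 9 − 3·(-17) = 60, t = -28 − 3·53 = -187  (check: 667·60 + 214·(-187) = 2)
  q = 1: r = 1, s = -17 − 1·60 = -77, t = 53 − 1·(-187) = 240  (check: 667·(-77) + 214·240 = 1)
The row with r = 1 (the gcd) gives the Bezout coefficients s = -77, t = 240.
Result: 667 · (-77) + 214 · (240) = 1.

gcd(667, 214) = 1; s = -77, t = 240 (check: 667·(-77) + 214·240 = 1).


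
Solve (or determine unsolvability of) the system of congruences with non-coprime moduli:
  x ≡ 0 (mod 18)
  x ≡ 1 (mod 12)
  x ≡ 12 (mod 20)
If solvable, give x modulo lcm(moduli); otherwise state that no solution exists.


Moduli 18, 12, 20 are not pairwise coprime, so CRT works modulo lcm(m_i) when all pairwise compatibility conditions hold.
Pairwise compatibility: gcd(m_i, m_j) must divide a_i - a_j for every pair.
Merge one congruence at a time:
  Start: x ≡ 0 (mod 18).
  Combine with x ≡ 1 (mod 12): gcd(18, 12) = 6, and 1 - 0 = 1 is NOT divisible by 6.
    ⇒ system is inconsistent (no integer solution).

No solution (the system is inconsistent).


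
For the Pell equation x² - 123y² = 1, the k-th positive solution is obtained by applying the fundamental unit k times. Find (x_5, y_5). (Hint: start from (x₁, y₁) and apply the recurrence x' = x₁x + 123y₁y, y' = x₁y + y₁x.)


Step 1: Find the fundamental solution (x₁, y₁) of x² - 123y² = 1.
  Expand √123 as a continued fraction. a₀ = ⌊√123⌋ = 11; iterate m_{k+1} = d_k·a_k − m_k, d_{k+1} = (123 − m_{k+1}²)/d_k, a_{k+1} = ⌊(a₀ + m_{k+1})/d_{k+1}⌋ (starting m₀ = 0, d₀ = 1), with convergents p_k = a_k·p_{k-1} + p_{k-2}, q_k = a_k·q_{k-1} + q_{k-2} (p₋₁ = 1, q₋₁ = 0):
  k = 0: a₀ = 11; p₀/q₀ = 11/1; p₀² − 123·q₀² = 121 − 123 = -2.
  k = 1: m = 11, d = 2, a = ⌊(11 + 11)/2⌋ = 11; p/q = (11·11 + 1)/(11·1 + 0) = 122/11; p² − 123·q² = 14884 − 14883 = 1.
  The first convergent with p² − 123·q² = 1 gives the fundamental solution (x₁, y₁) = (122, 11).
Step 2: Apply the recurrence (x_{n+1}, y_{n+1}) = (x₁x_n + 123y₁y_n, x₁y_n + y₁x_n) repeatedly.
  From (x_1, y_1) = (122, 11): x_2 = 122·122 + 123·11·11 = 29767; y_2 = 122·11 + 11·122 = 2684.
  From (x_2, y_2) = (29767, 2684): x_3 = 122·29767 + 123·11·2684 = 7263026; y_3 = 122·2684 + 11·29767 = 654885.
  From (x_3, y_3) = (7263026, 654885): x_4 = 122·7263026 + 123·11·654885 = 1772148577; y_4 = 122·654885 + 11·7263026 = 159789256.
  From (x_4, y_4) = (1772148577, 159789256): x_5 = 122·1772148577 + 123·11·159789256 = 432396989762; y_5 = 122·159789256 + 11·1772148577 = 38987923579.
Step 3: Verify x_5² - 123·y_5² = 186967156755239132816644 - 186967156755239132816643 = 1 (should be 1). ✓

(x_1, y_1) = (122, 11); (x_5, y_5) = (432396989762, 38987923579).


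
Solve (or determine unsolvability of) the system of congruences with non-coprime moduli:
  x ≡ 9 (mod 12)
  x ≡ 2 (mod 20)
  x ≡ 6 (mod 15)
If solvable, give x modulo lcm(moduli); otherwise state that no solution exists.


Moduli 12, 20, 15 are not pairwise coprime, so CRT works modulo lcm(m_i) when all pairwise compatibility conditions hold.
Pairwise compatibility: gcd(m_i, m_j) must divide a_i - a_j for every pair.
Merge one congruence at a time:
  Start: x ≡ 9 (mod 12).
  Combine with x ≡ 2 (mod 20): gcd(12, 20) = 4, and 2 - 9 = -7 is NOT divisible by 4.
    ⇒ system is inconsistent (no integer solution).

No solution (the system is inconsistent).


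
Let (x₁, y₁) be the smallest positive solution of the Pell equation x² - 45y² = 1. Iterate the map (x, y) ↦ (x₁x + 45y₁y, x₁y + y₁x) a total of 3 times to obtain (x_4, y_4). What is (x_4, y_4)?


Step 1: Find the fundamental solution (x₁, y₁) of x² - 45y² = 1.
  Expand √45 as a continued fraction. a₀ = ⌊√45⌋ = 6; iterate m_{k+1} = d_k·a_k − m_k, d_{k+1} = (45 − m_{k+1}²)/d_k, a_{k+1} = ⌊(a₀ + m_{k+1})/d_{k+1}⌋ (starting m₀ = 0, d₀ = 1), with convergents p_k = a_k·p_{k-1} + p_{k-2}, q_k = a_k·q_{k-1} + q_{k-2} (p₋₁ = 1, q₋₁ = 0):
  k = 0: a₀ = 6; p₀/q₀ = 6/1; p₀² − 45·q₀² = 36 − 45 = -9.
  k = 1: m = 6, d = 9, a = ⌊(6 + 6)/9⌋ = 1; p/q = (1·6 + 1)/(1·1 + 0) = 7/1; p² − 45·q² = 49 − 45 = 4.
  k = 2: m = 3, d = 4, a = ⌊(6 + 3)/4⌋ = 2; p/q = (2·7 + 6)/(2·1 + 1) = 20/3; p² − 45·q² = 400 − 405 = -5.
  k = 3: m = 5, d = 5, a = ⌊(6 + 5)/5⌋ = 2; p/q = (2·20 + 7)/(2·3 + 1) = 47/7; p² − 45·q² = 2209 − 2205 = 4.
  k = 4: m = 5, d = 4, a = ⌊(6 + 5)/4⌋ = 2; p/q = (2·47 + 20)/(2·7 + 3) = 114/17; p² − 45·q² = 12996 − 13005 = -9.
  k = 5: m = 3, d = 9, a = ⌊(6 + 3)/9⌋ = 1; p/q = (1·114 + 47)/(1·17 + 7) = 161/24; p² − 45·q² = 25921 − 25920 = 1.
  The first convergent with p² − 45·q² = 1 gives the fundamental solution (x₁, y₁) = (161, 24).
Step 2: Apply the recurrence (x_{n+1}, y_{n+1}) = (x₁x_n + 45y₁y_n, x₁y_n + y₁x_n) repeatedly.
  From (x_1, y_1) = (161, 24): x_2 = 161·161 + 45·24·24 = 51841; y_2 = 161·24 + 24·161 = 7728.
  From (x_2, y_2) = (51841, 7728): x_3 = 161·51841 + 45·24·7728 = 16692641; y_3 = 161·7728 + 24·51841 = 2488392.
  From (x_3, y_3) = (16692641, 2488392): x_4 = 161·16692641 + 45·24·2488392 = 5374978561; y_4 = 161·2488392 + 24·16692641 = 801254496.
Step 3: Verify x_4² - 45·y_4² = 28890394531209630721 - 28890394531209630720 = 1 (should be 1). ✓

(x_1, y_1) = (161, 24); (x_4, y_4) = (5374978561, 801254496).


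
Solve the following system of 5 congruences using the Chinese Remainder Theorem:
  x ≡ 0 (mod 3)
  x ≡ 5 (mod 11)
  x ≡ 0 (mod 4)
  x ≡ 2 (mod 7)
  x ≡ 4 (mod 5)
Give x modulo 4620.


Product of moduli M = 3 · 11 · 4 · 7 · 5 = 4620.
Merge one congruence at a time:
  Start: x ≡ 0 (mod 3).
  Combine with x ≡ 5 (mod 11); new modulus lcm = 33.
    Write x = 0 + 3·t and substitute into x ≡ 5 (mod 11): 3·t ≡ 5 − 0 = 5 (mod 11).
    The inverse of 3 mod 11 is 4 (since 3·4 = 12 = 1·11 + 1), so t ≡ 4·5 = 20 ≡ 9 (mod 11).
    Then x = 0 + 3·9 = 27, valid modulo lcm(3, 11) = 33: x ≡ 27 (mod 33).
  Combine with x ≡ 0 (mod 4); new modulus lcm = 132.
    Write x = 27 + 33·t and substitute into x ≡ 0 (mod 4): 33·t ≡ 0 − 27 = -27 (mod 4).
    Reduce coefficients mod 4: 1·t ≡ 1 (mod 4).
    So t ≡ 1 (mod 4).
    Then x = 27 + 33·1 = 60, valid modulo lcm(33, 4) = 132: x ≡ 60 (mod 132).
  Combine with x ≡ 2 (mod 7); new modulus lcm = 924.
    Write x = 60 + 132·t and substitute into x ≡ 2 (mod 7): 132·t ≡ 2 − 60 = -58 (mod 7).
    Reduce coefficients mod 7: 6·t ≡ 5 (mod 7).
    The inverse of 6 mod 7 is 6 (since 6·6 = 36 = 5·7 + 1), so t ≡ 6·5 = 30 ≡ 2 (mod 7).
    Then x = 60 + 132·2 = 324, valid modulo lcm(132, 7) = 924: x ≡ 324 (mod 924).
  Combine with x ≡ 4 (mod 5); new modulus lcm = 4620.
    Write x = 324 + 924·t and substitute into x ≡ 4 (mod 5): 924·t ≡ 4 − 324 = -320 (mod 5).
    Reduce coefficients mod 5: 4·t ≡ 0 (mod 5).
    The inverse of 4 mod 5 is 4 (since 4·4 = 16 = 3·5 + 1), so t ≡ 4·0 = 0 ≡ 0 (mod 5).
    Then x = 324 + 924·0 = 324, valid modulo lcm(924, 5) = 4620: x ≡ 324 (mod 4620).
Verify against each original: 324 mod 3 = 0, 324 mod 11 = 5, 324 mod 4 = 0, 324 mod 7 = 2, 324 mod 5 = 4.

x ≡ 324 (mod 4620).


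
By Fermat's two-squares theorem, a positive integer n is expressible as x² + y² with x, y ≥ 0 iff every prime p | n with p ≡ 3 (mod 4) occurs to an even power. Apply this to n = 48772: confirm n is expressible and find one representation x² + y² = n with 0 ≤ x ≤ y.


Step 1: Factor n = 48772 = 2^2 · 89 · 137.
Step 2: Check the mod-4 condition on each prime factor: 2 = 2 (special); 89 ≡ 1 (mod 4), exponent 1; 137 ≡ 1 (mod 4), exponent 1.
All primes ≡ 3 (mod 4) appear to even exponent (or don't appear), so by the two-squares theorem n IS expressible as a sum of two squares.
Step 3: Build a representation. Group n = k² · m with k = 2 and m = 89 · 137 = 12193 (a product of primes ≡ 1 (mod 4)); a representation of m scales to one of n via (k·x)² + (k·y)² = k²(x² + y²). Each prime p ≡ 1 (mod 4) is itself a sum of two squares; find a² by testing p − a² for a perfect square:
  89: 89 − 1² = 88, 89 − 2² = 85, 89 − 3² = 80, 89 − 4² = 73, 89 − 5² = 64 = 8² ⇒ 89 = 5² + 8².
  137: 137 − 1² = 136, 137 − 2² = 133, 137 − 3² = 128, 137 − 4² = 121 = 11² ⇒ 137 = 4² + 11².
  Combine using the Brahmagupta–Fibonacci identity (a² + b²)(c² + d²) = (ac − bd)² + (ad + bc)² = (ac + bd)² + (ad − bc)²:
  89 · 137 = 12193: from (5² + 8²)(4² + 11²), take (5·4 − 8·11, 5·11 + 8·4) = (20 − 88, 55 + 32) = (-68, 87); dropping signs (only squares matter) gives (68, 87); check 68² + 87² = 4624 + 7569 = 12193 ✓.
  Scale by k = 2: (2·68, 2·87) = (136, 174).
Step 4: Order so x ≤ y and verify: 136² + 174² = 18496 + 30276 = 48772 = n. ✓

n = 48772 = 136² + 174² (one valid representation with x ≤ y).


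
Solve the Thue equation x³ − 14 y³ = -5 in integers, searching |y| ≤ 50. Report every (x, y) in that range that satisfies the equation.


The equation is x³ - 14y³ = -5. For fixed y, x³ = 14·y³ − 5, so a solution requires the RHS to be a perfect cube.
Strategy: iterate y from -50 to 50, compute RHS = 14·y³ − 5, and check whether it is a (positive or negative) perfect cube.
Check small values of y:
  y = 0: RHS = -5 is not a perfect cube.
  y = 1: RHS = 9 is not a perfect cube.
  y = -1: RHS = -19 is not a perfect cube.
  y = 2: RHS = 107 is not a perfect cube.
  y = -2: RHS = -117 is not a perfect cube.
  y = 3: RHS = 373 is not a perfect cube.
  y = -3: RHS = -383 is not a perfect cube.
Continuing the search up to |y| = 50 finds no solutions either.
No (x, y) in the scanned range satisfies the equation.

No integer solutions with |y| ≤ 50.


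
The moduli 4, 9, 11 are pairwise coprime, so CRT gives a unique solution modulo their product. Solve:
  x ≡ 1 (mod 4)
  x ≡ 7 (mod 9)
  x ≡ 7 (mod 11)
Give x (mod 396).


Moduli 4, 9, 11 are pairwise coprime; by CRT there is a unique solution modulo M = 4 · 9 · 11 = 396.
Solve pairwise, accumulating the modulus:
  Start with x ≡ 1 (mod 4).
  Combine with x ≡ 7 (mod 9): since gcd(4, 9) = 1, we get a unique residue mod 36.
    Write x = 1 + 4·t and substitute into x ≡ 7 (mod 9): 4·t ≡ 7 − 1 = 6 (mod 9).
    The inverse of 4 mod 9 is 7 (since 4·7 = 28 = 3·9 + 1), so t ≡ 7·6 = 42 ≡ 6 (mod 9).
    Then x = 1 + 4·6 = 25, valid modulo lcm(4, 9) = 36: x ≡ 25 (mod 36).
  Combine with x ≡ 7 (mod 11): since gcd(36, 11) = 1, we get a unique residue mod 396.
    Write x = 25 + 36·t and substitute into x ≡ 7 (mod 11): 36·t ≡ 7 − 25 = -18 (mod 11).
    Reduce coefficients mod 11: 3·t ≡ 4 (mod 11).
    The inverse of 3 mod 11 is 4 (since 3·4 = 12 = 1·11 + 1), so t ≡ 4·4 = 16 ≡ 5 (mod 11).
    Then x = 25 + 36·5 = 205, valid modulo lcm(36, 11) = 396: x ≡ 205 (mod 396).
Verify: 205 mod 4 = 1 ✓, 205 mod 9 = 7 ✓, 205 mod 11 = 7 ✓.

x ≡ 205 (mod 396).


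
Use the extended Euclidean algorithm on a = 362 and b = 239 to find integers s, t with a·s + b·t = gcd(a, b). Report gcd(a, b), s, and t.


Euclidean algorithm on (362, 239) — divide until remainder is 0:
  362 = 1 · 239 + 123
  239 = 1 · 123 + 116
  123 = 1 · 116 + 7
  116 = 16 · 7 + 4
  7 = 1 · 4 + 3
  4 = 1 · 3 + 1
  3 = 3 · 1 + 0
gcd(362, 239) = 1.
Track Bezout coefficients alongside the remainders: start with r₀ = 362 = a·1 + b·0 (s = 1, t = 0) and r₁ = 239 = a·0 + b·1 (s = 0, t = 1); each new remainder r_{k+1} = r_{k-1} − q_k·r_k inherits s_{k+1} = s_{k-1} − q_k·s_k, t_{k+1} = t_{k-1} − q_k·t_k, so r_k = a·s_k + b·t_k at every step:
  q = 1: r = 123, s = 1 − 1·0 = 1, t = 0 − 1·1 = -1  (check: 362·1 + 239·(-1) = 123)
  q = 1: r = 116, s = 0 − 1·1 = -1, t = 1 − 1·(-1) = 2  (check: 362·(-1) + 239·2 = 116)
  q = 1: r = 7, s = 1 − 1·(-1) = 2, t = -1 − 1·2 = -3  (check: 362·2 + 239·(-3) = 7)
  q = 16: r = 4, s = -1 − 16·2 = -33, t = 2 − 16·(-3) = 50  (check: 362·(-33) + 239·50 = 4)
  q = 1: r = 3, s = 2 − 1·(-33) = 35, t = -3 − 1·50 = -53  (check: 362·35 + 239·(-53) = 3)
  q = 1: r = 1, s = -33 − 1·35 = -68, t = 50 − 1·(-53) = 103  (check: 362·(-68) + 239·103 = 1)
The row with r = 1 (the gcd) gives the Bezout coefficients s = -68, t = 103.
Result: 362 · (-68) + 239 · (103) = 1.

gcd(362, 239) = 1; s = -68, t = 103 (check: 362·(-68) + 239·103 = 1).


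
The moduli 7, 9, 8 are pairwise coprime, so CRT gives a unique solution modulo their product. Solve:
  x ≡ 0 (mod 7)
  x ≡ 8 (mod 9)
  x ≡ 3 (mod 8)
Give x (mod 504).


Moduli 7, 9, 8 are pairwise coprime; by CRT there is a unique solution modulo M = 7 · 9 · 8 = 504.
Solve pairwise, accumulating the modulus:
  Start with x ≡ 0 (mod 7).
  Combine with x ≡ 8 (mod 9): since gcd(7, 9) = 1, we get a unique residue mod 63.
    Write x = 0 + 7·t and substitute into x ≡ 8 (mod 9): 7·t ≡ 8 − 0 = 8 (mod 9).
    The inverse of 7 mod 9 is 4 (since 7·4 = 28 = 3·9 + 1), so t ≡ 4·8 = 32 ≡ 5 (mod 9).
    Then x = 0 + 7·5 = 35, valid modulo lcm(7, 9) = 63: x ≡ 35 (mod 63).
  Combine with x ≡ 3 (mod 8): since gcd(63, 8) = 1, we get a unique residue mod 504.
    Write x = 35 + 63·t and substitute into x ≡ 3 (mod 8): 63·t ≡ 3 − 35 = -32 (mod 8).
    Reduce coefficients mod 8: 7·t ≡ 0 (mod 8).
    The inverse of 7 mod 8 is 7 (since 7·7 = 49 = 6·8 + 1), so t ≡ 7·0 = 0 ≡ 0 (mod 8).
    Then x = 35 + 63·0 = 35, valid modulo lcm(63, 8) = 504: x ≡ 35 (mod 504).
Verify: 35 mod 7 = 0 ✓, 35 mod 9 = 8 ✓, 35 mod 8 = 3 ✓.

x ≡ 35 (mod 504).


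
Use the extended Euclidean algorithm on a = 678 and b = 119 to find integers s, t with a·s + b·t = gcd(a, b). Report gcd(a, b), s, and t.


Euclidean algorithm on (678, 119) — divide until remainder is 0:
  678 = 5 · 119 + 83
  119 = 1 · 83 + 36
  83 = 2 · 36 + 11
  36 = 3 · 11 + 3
  11 = 3 · 3 + 2
  3 = 1 · 2 + 1
  2 = 2 · 1 + 0
gcd(678, 119) = 1.
Track Bezout coefficients alongside the remainders: start with r₀ = 678 = a·1 + b·0 (s = 1, t = 0) and r₁ = 119 = a·0 + b·1 (s = 0, t = 1); each new remainder r_{k+1} = r_{k-1} − q_k·r_k inherits s_{k+1} = s_{k-1} − q_k·s_k, t_{k+1} = t_{k-1} − q_k·t_k, so r_k = a·s_k + b·t_k at every step:
  q = 5: r = 83, s = 1 − 5·0 = 1, t = 0 − 5·1 = -5  (check: 678·1 + 119·(-5) = 83)
  q = 1: r = 36, s = 0 − 1·1 = -1, t = 1 − 1·(-5) = 6  (check: 678·(-1) + 119·6 = 36)
  q = 2: r = 11, s = 1 − 2·(-1) = 3, t = -5 − 2·6 = -17  (check: 678·3 + 119·(-17) = 11)
  q = 3: r = 3, s = -1 − 3·3 = -10, t = 6 − 3·(-17) = 57  (check: 678·(-10) + 119·57 = 3)
  q = 3: r = 2, s = 3 − 3·(-10) = 33, t = -17 − 3·57 = -188  (check: 678·33 + 119·(-188) = 2)
  q = 1: r = 1, s = -10 − 1·33 = -43, t = 57 − 1·(-188) = 245  (check: 678·(-43) + 119·245 = 1)
The row with r = 1 (the gcd) gives the Bezout coefficients s = -43, t = 245.
Result: 678 · (-43) + 119 · (245) = 1.

gcd(678, 119) = 1; s = -43, t = 245 (check: 678·(-43) + 119·245 = 1).


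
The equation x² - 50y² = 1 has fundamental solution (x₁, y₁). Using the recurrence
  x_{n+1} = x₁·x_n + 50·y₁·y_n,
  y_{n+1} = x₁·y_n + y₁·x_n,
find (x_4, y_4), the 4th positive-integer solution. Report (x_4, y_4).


Step 1: Find the fundamental solution (x₁, y₁) of x² - 50y² = 1.
  Expand √50 as a continued fraction. a₀ = ⌊√50⌋ = 7; iterate m_{k+1} = d_k·a_k − m_k, d_{k+1} = (50 − m_{k+1}²)/d_k, a_{k+1} = ⌊(a₀ + m_{k+1})/d_{k+1}⌋ (starting m₀ = 0, d₀ = 1), with convergents p_k = a_k·p_{k-1} + p_{k-2}, q_k = a_k·q_{k-1} + q_{k-2} (p₋₁ = 1, q₋₁ = 0):
  k = 0: a₀ = 7; p₀/q₀ = 7/1; p₀² − 50·q₀² = 49 − 50 = -1.
  k = 1: m = 7, d = 1, a = ⌊(7 + 7)/1⌋ = 14; p/q = (14·7 + 1)/(14·1 + 0) = 99/14; p² − 50·q² = 9801 − 9800 = 1.
  The first convergent with p² − 50·q² = 1 gives the fundamental solution (x₁, y₁) = (99, 14).
Step 2: Apply the recurrence (x_{n+1}, y_{n+1}) = (x₁x_n + 50y₁y_n, x₁y_n + y₁x_n) repeatedly.
  From (x_1, y_1) = (99, 14): x_2 = 99·99 + 50·14·14 = 19601; y_2 = 99·14 + 14·99 = 2772.
  From (x_2, y_2) = (19601, 2772): x_3 = 99·19601 + 50·14·2772 = 3880899; y_3 = 99·2772 + 14·19601 = 548842.
  From (x_3, y_3) = (3880899, 548842): x_4 = 99·3880899 + 50·14·548842 = 768398401; y_4 = 99·548842 + 14·3880899 = 108667944.
Step 3: Verify x_4² - 50·y_4² = 590436102659356801 - 590436102659356800 = 1 (should be 1). ✓

(x_1, y_1) = (99, 14); (x_4, y_4) = (768398401, 108667944).


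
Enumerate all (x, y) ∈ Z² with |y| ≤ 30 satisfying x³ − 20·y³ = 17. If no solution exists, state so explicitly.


The equation is x³ - 20y³ = 17. For fixed y, x³ = 20·y³ + 17, so a solution requires the RHS to be a perfect cube.
Strategy: iterate y from -30 to 30, compute RHS = 20·y³ + 17, and check whether it is a (positive or negative) perfect cube.
Check small values of y:
  y = 0: RHS = 17 is not a perfect cube.
  y = 1: RHS = 37 is not a perfect cube.
  y = -1: RHS = -3 is not a perfect cube.
  y = 2: RHS = 177 is not a perfect cube.
  y = -2: RHS = -143 is not a perfect cube.
  y = 3: RHS = 557 is not a perfect cube.
  y = -3: RHS = -523 is not a perfect cube.
Continuing the search up to |y| = 30 finds no solutions either.
No (x, y) in the scanned range satisfies the equation.

No integer solutions with |y| ≤ 30.


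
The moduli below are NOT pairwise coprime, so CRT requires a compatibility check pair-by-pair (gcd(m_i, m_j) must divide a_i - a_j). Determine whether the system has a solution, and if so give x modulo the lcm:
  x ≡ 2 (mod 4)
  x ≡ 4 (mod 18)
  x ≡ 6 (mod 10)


Moduli 4, 18, 10 are not pairwise coprime, so CRT works modulo lcm(m_i) when all pairwise compatibility conditions hold.
Pairwise compatibility: gcd(m_i, m_j) must divide a_i - a_j for every pair.
Merge one congruence at a time:
  Start: x ≡ 2 (mod 4).
  Combine with x ≡ 4 (mod 18): gcd(4, 18) = 2; 4 - 2 = 2, which IS divisible by 2, so compatible.
    Write x = 2 + 4·t and substitute into x ≡ 4 (mod 18): 4·t ≡ 4 − 2 = 2 (mod 18).
    Divide the congruence (and modulus) by g = 2: 2·t ≡ 1 (mod 9).
    The inverse of 2 mod 9 is 5 (since 2·5 = 10 = 1·9 + 1), so t ≡ 5·1 = 5 ≡ 5 (mod 9).
    Then x = 2 + 4·5 = 22, valid modulo lcm(4, 18) = 36: x ≡ 22 (mod 36).
  Combine with x ≡ 6 (mod 10): gcd(36, 10) = 2; 6 - 22 = -16, which IS divisible by 2, so compatible.
    Write x = 22 + 36·t and substitute into x ≡ 6 (mod 10): 36·t ≡ 6 − 22 = -16 (mod 10).
    Divide the congruence (and modulus) by g = 2: 18·t ≡ -8 (mod 5).
    Reduce coefficients mod 5: 3·t ≡ 2 (mod 5).
    The inverse of 3 mod 5 is 2 (since 3·2 = 6 = 1·5 + 1), so t ≡ 2·2 = 4 ≡ 4 (mod 5).
    Then x = 22 + 36·4 = 166, valid modulo lcm(36, 10) = 180: x ≡ 166 (mod 180).
Verify: 166 mod 4 = 2, 166 mod 18 = 4, 166 mod 10 = 6.

x ≡ 166 (mod 180).


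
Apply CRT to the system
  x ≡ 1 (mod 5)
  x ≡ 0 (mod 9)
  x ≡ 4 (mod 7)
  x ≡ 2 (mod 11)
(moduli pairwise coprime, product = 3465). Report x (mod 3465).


Product of moduli M = 5 · 9 · 7 · 11 = 3465.
Merge one congruence at a time:
  Start: x ≡ 1 (mod 5).
  Combine with x ≡ 0 (mod 9); new modulus lcm = 45.
    Write x = 1 + 5·t and substitute into x ≡ 0 (mod 9): 5·t ≡ 0 − 1 = -1 (mod 9).
    Reduce coefficients mod 9: 5·t ≡ 8 (mod 9).
    The inverse of 5 mod 9 is 2 (since 5·2 = 10 = 1·9 + 1), so t ≡ 2·8 = 16 ≡ 7 (mod 9).
    Then x = 1 + 5·7 = 36, valid modulo lcm(5, 9) = 45: x ≡ 36 (mod 45).
  Combine with x ≡ 4 (mod 7); new modulus lcm = 315.
    Write x = 36 + 45·t and substitute into x ≡ 4 (mod 7): 45·t ≡ 4 − 36 = -32 (mod 7).
    Reduce coefficients mod 7: 3·t ≡ 3 (mod 7).
    The inverse of 3 mod 7 is 5 (since 3·5 = 15 = 2·7 + 1), so t ≡ 5·3 = 15 ≡ 1 (mod 7).
    Then x = 36 + 45·1 = 81, valid modulo lcm(45, 7) = 315: x ≡ 81 (mod 315).
  Combine with x ≡ 2 (mod 11); new modulus lcm = 3465.
    Write x = 81 + 315·t and substitute into x ≡ 2 (mod 11): 315·t ≡ 2 − 81 = -79 (mod 11).
    Reduce coefficients mod 11: 7·t ≡ 9 (mod 11).
    The inverse of 7 mod 11 is 8 (since 7·8 = 56 = 5·11 + 1), so t ≡ 8·9 = 72 ≡ 6 (mod 11).
    Then x = 81 + 315·6 = 1971, valid modulo lcm(315, 11) = 3465: x ≡ 1971 (mod 3465).
Verify against each original: 1971 mod 5 = 1, 1971 mod 9 = 0, 1971 mod 7 = 4, 1971 mod 11 = 2.

x ≡ 1971 (mod 3465).


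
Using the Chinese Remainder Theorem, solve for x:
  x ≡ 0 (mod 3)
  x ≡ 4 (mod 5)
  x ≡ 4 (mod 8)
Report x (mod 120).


Moduli 3, 5, 8 are pairwise coprime; by CRT there is a unique solution modulo M = 3 · 5 · 8 = 120.
Solve pairwise, accumulating the modulus:
  Start with x ≡ 0 (mod 3).
  Combine with x ≡ 4 (mod 5): since gcd(3, 5) = 1, we get a unique residue mod 15.
    Write x = 0 + 3·t and substitute into x ≡ 4 (mod 5): 3·t ≡ 4 − 0 = 4 (mod 5).
    The inverse of 3 mod 5 is 2 (since 3·2 = 6 = 1·5 + 1), so t ≡ 2·4 = 8 ≡ 3 (mod 5).
    Then x = 0 + 3·3 = 9, valid modulo lcm(3, 5) = 15: x ≡ 9 (mod 15).
  Combine with x ≡ 4 (mod 8): since gcd(15, 8) = 1, we get a unique residue mod 120.
    Write x = 9 + 15·t and substitute into x ≡ 4 (mod 8): 15·t ≡ 4 − 9 = -5 (mod 8).
    Reduce coefficients mod 8: 7·t ≡ 3 (mod 8).
    The inverse of 7 mod 8 is 7 (since 7·7 = 49 = 6·8 + 1), so t ≡ 7·3 = 21 ≡ 5 (mod 8).
    Then x = 9 + 15·5 = 84, valid modulo lcm(15, 8) = 120: x ≡ 84 (mod 120).
Verify: 84 mod 3 = 0 ✓, 84 mod 5 = 4 ✓, 84 mod 8 = 4 ✓.

x ≡ 84 (mod 120).


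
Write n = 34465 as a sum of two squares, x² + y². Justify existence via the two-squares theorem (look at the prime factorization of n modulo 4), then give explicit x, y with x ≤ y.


Step 1: Factor n = 34465 = 5 · 61 · 113.
Step 2: Check the mod-4 condition on each prime factor: 5 ≡ 1 (mod 4), exponent 1; 61 ≡ 1 (mod 4), exponent 1; 113 ≡ 1 (mod 4), exponent 1.
All primes ≡ 3 (mod 4) appear to even exponent (or don't appear), so by the two-squares theorem n IS expressible as a sum of two squares.
Step 3: Build a representation. Here n = 5 · 61 · 113 is a product of primes ≡ 1 (mod 4). Each prime p ≡ 1 (mod 4) is itself a sum of two squares; find a² by testing p − a² for a perfect square:
  5: 5 − 1² = 4 = 2² ⇒ 5 = 1² + 2².
  61: 61 − 1² = 60, 61 − 2² = 57, 61 − 3² = 52, 61 − 4² = 45, 61 − 5² = 36 = 6² ⇒ 61 = 5² + 6².
  113: 113 − 1² = 112, 113 − 2² = 109, 113 − 3² = 104, 113 − 4² = 97, 113 − 5² = 88, 113 − 6² = 77, 113 − 7² = 64 = 8² ⇒ 113 = 7² + 8².
  Combine using the Brahmagupta–Fibonacci identity (a² + b²)(c² + d²) = (ac − bd)² + (ad + bc)² = (ac + bd)² + (ad − bc)²:
  5 · 61 = 305: from (1² + 2²)(5² + 6²), take (1·5 − 2·6, 1·6 + 2·5) = (5 − 12, 6 + 10) = (-7, 16); dropping signs (only squares matter) gives (7, 16); check 7² + 16² = 49 + 256 = 305 ✓.
  305 · 113 = 34465: from (7² + 16²)(7² + 8²), take (7·7 − 16·8, 7·8 + 16·7) = (49 − 128, 56 + 112) = (-79, 168); dropping signs (only squares matter) gives (79, 168); check 79² + 168² = 6241 + 28224 = 34465 ✓.
Step 4: Order so x ≤ y and verify: 79² + 168² = 6241 + 28224 = 34465 = n. ✓

n = 34465 = 79² + 168² (one valid representation with x ≤ y).


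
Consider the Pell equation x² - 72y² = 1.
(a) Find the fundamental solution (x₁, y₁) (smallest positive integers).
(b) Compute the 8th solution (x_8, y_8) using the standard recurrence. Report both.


Step 1: Find the fundamental solution (x₁, y₁) of x² - 72y² = 1.
  Expand √72 as a continued fraction. a₀ = ⌊√72⌋ = 8; iterate m_{k+1} = d_k·a_k − m_k, d_{k+1} = (72 − m_{k+1}²)/d_k, a_{k+1} = ⌊(a₀ + m_{k+1})/d_{k+1}⌋ (starting m₀ = 0, d₀ = 1), with convergents p_k = a_k·p_{k-1} + p_{k-2}, q_k = a_k·q_{k-1} + q_{k-2} (p₋₁ = 1, q₋₁ = 0):
  k = 0: a₀ = 8; p₀/q₀ = 8/1; p₀² − 72·q₀² = 64 − 72 = -8.
  k = 1: m = 8, d = 8, a = ⌊(8 + 8)/8⌋ = 2; p/q = (2·8 + 1)/(2·1 + 0) = 17/2; p² − 72·q² = 289 − 288 = 1.
  The first convergent with p² − 72·q² = 1 gives the fundamental solution (x₁, y₁) = (17, 2).
Step 2: Apply the recurrence (x_{n+1}, y_{n+1}) = (x₁x_n + 72y₁y_n, x₁y_n + y₁x_n) repeatedly.
  From (x_1, y_1) = (17, 2): x_2 = 17·17 + 72·2·2 = 577; y_2 = 17·2 + 2·17 = 68.
  From (x_2, y_2) = (577, 68): x_3 = 17·577 + 72·2·68 = 19601; y_3 = 17·68 + 2·577 = 2310.
  From (x_3, y_3) = (19601, 2310): x_4 = 17·19601 + 72·2·2310 = 665857; y_4 = 17·2310 + 2·19601 = 78472.
  From (x_4, y_4) = (665857, 78472): x_5 = 17·665857 + 72·2·78472 = 22619537; y_5 = 17·78472 + 2·665857 = 2665738.
  From (x_5, y_5) = (22619537, 2665738): x_6 = 17·22619537 + 72·2·2665738 = 768398401; y_6 = 17·2665738 + 2·22619537 = 90556620.
  From (x_6, y_6) = (768398401, 90556620): x_7 = 17·768398401 + 72·2·90556620 = 26102926097; y_7 = 17·90556620 + 2·768398401 = 3076259342.
  From (x_7, y_7) = (26102926097, 3076259342): x_8 = 17·26102926097 + 72·2·3076259342 = 886731088897; y_8 = 17·3076259342 + 2·26102926097 = 104502261008.
Step 3: Verify x_8² - 72·y_8² = 786292024016459316676609 - 786292024016459316676608 = 1 (should be 1). ✓

(x_1, y_1) = (17, 2); (x_8, y_8) = (886731088897, 104502261008).


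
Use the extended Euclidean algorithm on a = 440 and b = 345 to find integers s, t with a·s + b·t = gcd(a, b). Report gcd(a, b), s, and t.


Euclidean algorithm on (440, 345) — divide until remainder is 0:
  440 = 1 · 345 + 95
  345 = 3 · 95 + 60
  95 = 1 · 60 + 35
  60 = 1 · 35 + 25
  35 = 1 · 25 + 10
  25 = 2 · 10 + 5
  10 = 2 · 5 + 0
gcd(440, 345) = 5.
Track Bezout coefficients alongside the remainders: start with r₀ = 440 = a·1 + b·0 (s = 1, t = 0) and r₁ = 345 = a·0 + b·1 (s = 0, t = 1); each new remainder r_{k+1} = r_{k-1} − q_k·r_k inherits s_{k+1} = s_{k-1} − q_k·s_k, t_{k+1} = t_{k-1} − q_k·t_k, so r_k = a·s_k + b·t_k at every step:
  q = 1: r = 95, s = 1 − 1·0 = 1, t = 0 − 1·1 = -1  (check: 440·1 + 345·(-1) = 95)
  q = 3: r = 60, s = 0 − 3·1 = -3, t = 1 − 3·(-1) = 4  (check: 440·(-3) + 345·4 = 60)
  q = 1: r = 35, s = 1 − 1·(-3) = 4, t = -1 − 1·4 = -5  (check: 440·4 + 345·(-5) = 35)
  q = 1: r = 25, s = -3 − 1·4 = -7, t = 4 − 1·(-5) = 9  (check: 440·(-7) + 345·9 = 25)
  q = 1: r = 10, s = 4 − 1·(-7) = 11, t = -5 − 1·9 = -14  (check: 440·11 + 345·(-14) = 10)
  q = 2: r = 5, s = -7 − 2·11 = -29, t = 9 − 2·(-14) = 37  (check: 440·(-29) + 345·37 = 5)
The row with r = 5 (the gcd) gives the Bezout coefficients s = -29, t = 37.
Result: 440 · (-29) + 345 · (37) = 5.

gcd(440, 345) = 5; s = -29, t = 37 (check: 440·(-29) + 345·37 = 5).


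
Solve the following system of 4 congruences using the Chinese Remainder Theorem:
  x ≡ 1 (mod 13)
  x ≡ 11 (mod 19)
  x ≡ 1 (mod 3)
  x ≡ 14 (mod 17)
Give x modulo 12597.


Product of moduli M = 13 · 19 · 3 · 17 = 12597.
Merge one congruence at a time:
  Start: x ≡ 1 (mod 13).
  Combine with x ≡ 11 (mod 19); new modulus lcm = 247.
    Write x = 1 + 13·t and substitute into x ≡ 11 (mod 19): 13·t ≡ 11 − 1 = 10 (mod 19).
    The inverse of 13 mod 19 is 3 (since 13·3 = 39 = 2·19 + 1), so t ≡ 3·10 = 30 ≡ 11 (mod 19).
    Then x = 1 + 13·11 = 144, valid modulo lcm(13, 19) = 247: x ≡ 144 (mod 247).
  Combine with x ≡ 1 (mod 3); new modulus lcm = 741.
    Write x = 144 + 247·t and substitute into x ≡ 1 (mod 3): 247·t ≡ 1 − 144 = -143 (mod 3).
    Reduce coefficients mod 3: 1·t ≡ 1 (mod 3).
    So t ≡ 1 (mod 3).
    Then x = 144 + 247·1 = 391, valid modulo lcm(247, 3) = 741: x ≡ 391 (mod 741).
  Combine with x ≡ 14 (mod 17); new modulus lcm = 12597.
    Write x = 391 + 741·t and substitute into x ≡ 14 (mod 17): 741·t ≡ 14 − 391 = -377 (mod 17).
    Reduce coefficients mod 17: 10·t ≡ 14 (mod 17).
    The inverse of 10 mod 17 is 12 (since 10·12 = 120 = 7·17 + 1), so t ≡ 12·14 = 168 ≡ 15 (mod 17).
    Then x = 391 + 741·15 = 11506, valid modulo lcm(741, 17) = 12597: x ≡ 11506 (mod 12597).
Verify against each original: 11506 mod 13 = 1, 11506 mod 19 = 11, 11506 mod 3 = 1, 11506 mod 17 = 14.

x ≡ 11506 (mod 12597).


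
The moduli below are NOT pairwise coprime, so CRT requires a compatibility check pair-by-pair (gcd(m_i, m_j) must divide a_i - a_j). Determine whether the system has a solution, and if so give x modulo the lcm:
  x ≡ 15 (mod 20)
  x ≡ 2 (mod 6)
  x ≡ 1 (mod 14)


Moduli 20, 6, 14 are not pairwise coprime, so CRT works modulo lcm(m_i) when all pairwise compatibility conditions hold.
Pairwise compatibility: gcd(m_i, m_j) must divide a_i - a_j for every pair.
Merge one congruence at a time:
  Start: x ≡ 15 (mod 20).
  Combine with x ≡ 2 (mod 6): gcd(20, 6) = 2, and 2 - 15 = -13 is NOT divisible by 2.
    ⇒ system is inconsistent (no integer solution).

No solution (the system is inconsistent).


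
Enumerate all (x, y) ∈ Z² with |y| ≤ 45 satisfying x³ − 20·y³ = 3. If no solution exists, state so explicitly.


The equation is x³ - 20y³ = 3. For fixed y, x³ = 20·y³ + 3, so a solution requires the RHS to be a perfect cube.
Strategy: iterate y from -45 to 45, compute RHS = 20·y³ + 3, and check whether it is a (positive or negative) perfect cube.
Check small values of y:
  y = 0: RHS = 3 is not a perfect cube.
  y = 1: RHS = 23 is not a perfect cube.
  y = -1: RHS = -17 is not a perfect cube.
  y = 2: RHS = 163 is not a perfect cube.
  y = -2: RHS = -157 is not a perfect cube.
  y = 3: RHS = 543 is not a perfect cube.
  y = -3: RHS = -537 is not a perfect cube.
Continuing the search up to |y| = 45 finds no solutions either.
No (x, y) in the scanned range satisfies the equation.

No integer solutions with |y| ≤ 45.


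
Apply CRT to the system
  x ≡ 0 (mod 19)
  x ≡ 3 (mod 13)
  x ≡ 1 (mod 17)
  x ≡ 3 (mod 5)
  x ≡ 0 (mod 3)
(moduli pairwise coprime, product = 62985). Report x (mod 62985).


Product of moduli M = 19 · 13 · 17 · 5 · 3 = 62985.
Merge one congruence at a time:
  Start: x ≡ 0 (mod 19).
  Combine with x ≡ 3 (mod 13); new modulus lcm = 247.
    Write x = 0 + 19·t and substitute into x ≡ 3 (mod 13): 19·t ≡ 3 − 0 = 3 (mod 13).
    Reduce coefficients mod 13: 6·t ≡ 3 (mod 13).
    The inverse of 6 mod 13 is 11 (since 6·11 = 66 = 5·13 + 1), so t ≡ 11·3 = 33 ≡ 7 (mod 13).
    Then x = 0 + 19·7 = 133, valid modulo lcm(19, 13) = 247: x ≡ 133 (mod 247).
  Combine with x ≡ 1 (mod 17); new modulus lcm = 4199.
    Write x = 133 + 247·t and substitute into x ≡ 1 (mod 17): 247·t ≡ 1 − 133 = -132 (mod 17).
    Reduce coefficients mod 17: 9·t ≡ 4 (mod 17).
    The inverse of 9 mod 17 is 2 (since 9·2 = 18 = 1·17 + 1), so t ≡ 2·4 = 8 ≡ 8 (mod 17).
    Then x = 133 + 247·8 = 2109, valid modulo lcm(247, 17) = 4199: x ≡ 2109 (mod 4199).
  Combine with x ≡ 3 (mod 5); new modulus lcm = 20995.
    Write x = 2109 + 4199·t and substitute into x ≡ 3 (mod 5): 4199·t ≡ 3 − 2109 = -2106 (mod 5).
    Reduce coefficients mod 5: 4·t ≡ 4 (mod 5).
    The inverse of 4 mod 5 is 4 (since 4·4 = 16 = 3·5 + 1), so t ≡ 4·4 = 16 ≡ 1 (mod 5).
    Then x = 2109 + 4199·1 = 6308, valid modulo lcm(4199, 5) = 20995: x ≡ 6308 (mod 20995).
  Combine with x ≡ 0 (mod 3); new modulus lcm = 62985.
    Write x = 6308 + 20995·t and substitute into x ≡ 0 (mod 3): 20995·t ≡ 0 − 6308 = -6308 (mod 3).
    Reduce coefficients mod 3: 1·t ≡ 1 (mod 3).
    So t ≡ 1 (mod 3).
    Then x = 6308 + 20995·1 = 27303, valid modulo lcm(20995, 3) = 62985: x ≡ 27303 (mod 62985).
Verify against each original: 27303 mod 19 = 0, 27303 mod 13 = 3, 27303 mod 17 = 1, 27303 mod 5 = 3, 27303 mod 3 = 0.

x ≡ 27303 (mod 62985).
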